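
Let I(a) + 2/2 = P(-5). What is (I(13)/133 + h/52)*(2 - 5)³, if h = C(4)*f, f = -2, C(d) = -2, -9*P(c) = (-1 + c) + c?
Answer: -3669/1729 ≈ -2.1220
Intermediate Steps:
P(c) = ⅑ - 2*c/9 (P(c) = -((-1 + c) + c)/9 = -(-1 + 2*c)/9 = ⅑ - 2*c/9)
I(a) = 2/9 (I(a) = -1 + (⅑ - 2/9*(-5)) = -1 + (⅑ + 10/9) = -1 + 11/9 = 2/9)
h = 4 (h = -2*(-2) = 4)
(I(13)/133 + h/52)*(2 - 5)³ = ((2/9)/133 + 4/52)*(2 - 5)³ = ((2/9)*(1/133) + 4*(1/52))*(-3)³ = (2/1197 + 1/13)*(-27) = (1223/15561)*(-27) = -3669/1729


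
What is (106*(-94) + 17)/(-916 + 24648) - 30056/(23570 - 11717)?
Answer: -831190783/281295396 ≈ -2.9549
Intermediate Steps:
(106*(-94) + 17)/(-916 + 24648) - 30056/(23570 - 11717) = (-9964 + 17)/23732 - 30056/11853 = -9947*1/23732 - 30056*1/11853 = -9947/23732 - 30056/11853 = -831190783/281295396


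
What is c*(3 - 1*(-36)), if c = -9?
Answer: -351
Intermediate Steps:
c*(3 - 1*(-36)) = -9*(3 - 1*(-36)) = -9*(3 + 36) = -9*39 = -351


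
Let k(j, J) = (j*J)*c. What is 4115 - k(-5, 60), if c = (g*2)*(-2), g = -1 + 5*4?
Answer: -18685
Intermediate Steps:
g = 19 (g = -1 + 20 = 19)
c = -76 (c = (19*2)*(-2) = 38*(-2) = -76)
k(j, J) = -76*J*j (k(j, J) = (j*J)*(-76) = (J*j)*(-76) = -76*J*j)
4115 - k(-5, 60) = 4115 - (-76)*60*(-5) = 4115 - 1*22800 = 4115 - 22800 = -18685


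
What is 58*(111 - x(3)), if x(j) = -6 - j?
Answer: 6960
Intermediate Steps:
58*(111 - x(3)) = 58*(111 - (-6 - 1*3)) = 58*(111 - (-6 - 3)) = 58*(111 - 1*(-9)) = 58*(111 + 9) = 58*120 = 6960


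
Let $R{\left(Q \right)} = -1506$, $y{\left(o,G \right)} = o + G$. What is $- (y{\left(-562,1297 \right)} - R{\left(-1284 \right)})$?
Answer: $-2241$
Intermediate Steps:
$y{\left(o,G \right)} = G + o$
$- (y{\left(-562,1297 \right)} - R{\left(-1284 \right)}) = - (\left(1297 - 562\right) - -1506) = - (735 + 1506) = \left(-1\right) 2241 = -2241$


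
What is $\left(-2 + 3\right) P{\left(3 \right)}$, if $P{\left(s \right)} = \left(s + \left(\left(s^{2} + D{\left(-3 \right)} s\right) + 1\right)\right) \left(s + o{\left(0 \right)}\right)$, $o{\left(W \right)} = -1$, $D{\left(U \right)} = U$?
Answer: $8$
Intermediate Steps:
$P{\left(s \right)} = \left(-1 + s\right) \left(1 + s^{2} - 2 s\right)$ ($P{\left(s \right)} = \left(s + \left(\left(s^{2} - 3 s\right) + 1\right)\right) \left(s - 1\right) = \left(s + \left(1 + s^{2} - 3 s\right)\right) \left(-1 + s\right) = \left(1 + s^{2} - 2 s\right) \left(-1 + s\right) = \left(-1 + s\right) \left(1 + s^{2} - 2 s\right)$)
$\left(-2 + 3\right) P{\left(3 \right)} = \left(-2 + 3\right) \left(-1 + 3^{3} - 3 \cdot 3^{2} + 3 \cdot 3\right) = 1 \left(-1 + 27 - 27 + 9\right) = 1 \cdot 8 = 8$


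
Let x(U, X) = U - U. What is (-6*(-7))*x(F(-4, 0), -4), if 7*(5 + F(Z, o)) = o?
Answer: 0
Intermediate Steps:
F(Z, o) = -5 + o/7
x(U, X) = 0
(-6*(-7))*x(F(-4, 0), -4) = -6*(-7)*0 = 42*0 = 0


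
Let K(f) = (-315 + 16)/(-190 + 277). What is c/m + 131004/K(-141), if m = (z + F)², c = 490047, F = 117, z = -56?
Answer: -42263007855/1112579 ≈ -37987.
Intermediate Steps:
K(f) = -299/87
m = 3721 (m = (-56 + 117)² = 61² = 3721)
c/m + 131004/K(-141) = 490047/3721 + 131004/(-299/87) = 490047*(1/3721) + 131004*(-87/299) = 490047/3721 - 11397348/299 = -42263007855/1112579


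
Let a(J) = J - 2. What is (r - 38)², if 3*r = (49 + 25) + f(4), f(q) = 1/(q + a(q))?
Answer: 57121/324 ≈ 176.30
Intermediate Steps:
a(J) = -2 + J
f(q) = 1/(-2 + 2*q) (f(q) = 1/(q + (-2 + q)) = 1/(-2 + 2*q))
r = 445/18 (r = ((49 + 25) + 1/(2*(-1 + 4)))/3 = (74 + (½)/3)/3 = (74 + (½)*(⅓))/3 = (74 + ⅙)/3 = (⅓)*(445/6) = 445/18 ≈ 24.722)
(r - 38)² = (445/18 - 38)² = (-239/18)² = 57121/324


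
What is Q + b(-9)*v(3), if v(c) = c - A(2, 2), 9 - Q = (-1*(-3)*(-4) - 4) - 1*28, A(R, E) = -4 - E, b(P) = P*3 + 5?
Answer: -145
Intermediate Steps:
b(P) = 5 + 3*P (b(P) = 3*P + 5 = 5 + 3*P)
Q = 53 (Q = 9 - ((-1*(-3)*(-4) - 4) - 1*28) = 9 - ((3*(-4) - 4) - 28) = 9 - ((-12 - 4) - 28) = 9 - (-16 - 28) = 9 - 1*(-44) = 9 + 44 = 53)
v(c) = 6 + c (v(c) = c - (-4 - 1*2) = c - (-4 - 2) = c - 1*(-6) = c + 6 = 6 + c)
Q + b(-9)*v(3) = 53 + (5 + 3*(-9))*(6 + 3) = 53 + (5 - 27)*9 = 53 - 22*9 = 53 - 198 = -145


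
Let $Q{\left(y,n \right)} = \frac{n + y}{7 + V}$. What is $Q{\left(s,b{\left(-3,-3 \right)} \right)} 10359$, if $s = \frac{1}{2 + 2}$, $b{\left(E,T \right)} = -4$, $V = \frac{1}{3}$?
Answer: $- \frac{466155}{88} \approx -5297.2$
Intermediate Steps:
$V = \frac{1}{3} \approx 0.33333$
$s = \frac{1}{4} \approx 0.25$
$Q{\left(y,n \right)} = \frac{3 n}{22} + \frac{3 y}{22}$ ($Q{\left(y,n \right)} = \frac{n + y}{7 + \frac{1}{3}} = \frac{n + y}{\frac{22}{3}} = \left(n + y\right) \frac{3}{22} = \frac{3 n}{22} + \frac{3 y}{22}$)
$Q{\left(s,b{\left(-3,-3 \right)} \right)} 10359 = \left(\frac{3}{22} \left(-4\right) + \frac{3}{22} \cdot \frac{1}{4}\right) 10359 = \left(- \frac{6}{11} + \frac{3}{88}\right) 10359 = \left(- \frac{45}{88}\right) 10359 = - \frac{466155}{88}$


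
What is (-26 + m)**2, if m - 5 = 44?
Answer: 529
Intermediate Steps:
m = 49 (m = 5 + 44 = 49)
(-26 + m)**2 = (-26 + 49)**2 = 23**2 = 529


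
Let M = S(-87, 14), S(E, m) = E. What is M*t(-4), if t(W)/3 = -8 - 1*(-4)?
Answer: 1044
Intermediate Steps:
t(W) = -12 (t(W) = 3*(-8 - 1*(-4)) = 3*(-8 + 4) = 3*(-4) = -12)
M = -87
M*t(-4) = -87*(-12) = 1044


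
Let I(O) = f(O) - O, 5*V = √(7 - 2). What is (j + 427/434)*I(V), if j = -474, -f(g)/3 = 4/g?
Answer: 1788947*√5/310 ≈ 12904.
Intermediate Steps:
f(g) = -12/g
V = √5/5 (V = √(7 - 2)/5 = √5/5 ≈ 0.44721)
I(O) = -O - 12/O (I(O) = -12/O - O = -O - 12/O)
(j + 427/434)*I(V) = (-474 + 427/434)*(-√5/5 - 12*√5) = (-474 + 427*(1/434))*(-√5/5 - 12*√5) = (-474 + 61/62)*(-61*√5/5) = -(-1788947)*√5/310 = 1788947*√5/310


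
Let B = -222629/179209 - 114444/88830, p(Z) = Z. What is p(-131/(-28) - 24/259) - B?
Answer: 931489051771/130890669420 ≈ 7.1165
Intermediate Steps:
B = -2238084937/884396415 (B = -222629*1/179209 - 114444*1/88830 = -222629/179209 - 6358/4935 = -2238084937/884396415 ≈ -2.5306)
p(-131/(-28) - 24/259) - B = (-131/(-28) - 24/259) - 1*(-2238084937/884396415) = (-131*(-1/28) - 24*1/259) + 2238084937/884396415 = (131/28 - 24/259) + 2238084937/884396415 = 4751/1036 + 2238084937/884396415 = 931489051771/130890669420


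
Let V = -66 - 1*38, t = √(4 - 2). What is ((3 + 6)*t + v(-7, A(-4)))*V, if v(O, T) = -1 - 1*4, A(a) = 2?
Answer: 520 - 936*√2 ≈ -803.70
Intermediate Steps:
t = √2 ≈ 1.4142
v(O, T) = -5 (v(O, T) = -1 - 4 = -5)
V = -104 (V = -66 - 38 = -104)
((3 + 6)*t + v(-7, A(-4)))*V = ((3 + 6)*√2 - 5)*(-104) = (9*√2 - 5)*(-104) = (-5 + 9*√2)*(-104) = 520 - 936*√2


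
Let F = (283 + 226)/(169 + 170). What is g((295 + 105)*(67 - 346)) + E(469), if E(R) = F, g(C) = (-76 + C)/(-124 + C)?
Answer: 23681420/9468609 ≈ 2.5010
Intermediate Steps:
F = 509/339 ≈ 1.5015
g(C) = (-76 + C)/(-124 + C)
E(R) = 509/339
g((295 + 105)*(67 - 346)) + E(469) = (-76 + (295 + 105)*(67 - 346))/(-124 + (295 + 105)*(67 - 346)) + 509/339 = (-76 + 400*(-279))/(-124 + 400*(-279)) + 509/339 = (-76 - 111600)/(-124 - 111600) + 509/339 = -111676/(-111724) + 509/339 = -1/111724*(-111676) + 509/339 = 27919/27931 + 509/339 = 23681420/9468609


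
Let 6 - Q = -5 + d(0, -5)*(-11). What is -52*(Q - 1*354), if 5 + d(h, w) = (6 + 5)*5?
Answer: -10764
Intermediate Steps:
d(h, w) = 50 (d(h, w) = -5 + (6 + 5)*5 = -5 + 11*5 = -5 + 55 = 50)
Q = 561 (Q = 6 - (-5 + 50*(-11)) = 6 - (-5 - 550) = 6 - 1*(-555) = 6 + 555 = 561)
-52*(Q - 1*354) = -52*(561 - 1*354) = -52*(561 - 354) = -52*207 = -10764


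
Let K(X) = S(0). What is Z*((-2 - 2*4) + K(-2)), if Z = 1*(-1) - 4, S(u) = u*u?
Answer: 50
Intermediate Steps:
S(u) = u²
K(X) = 0 (K(X) = 0² = 0)
Z = -5 (Z = -1 - 4 = -5)
Z*((-2 - 2*4) + K(-2)) = -5*((-2 - 2*4) + 0) = -5*((-2 - 8) + 0) = -5*(-10 + 0) = -5*(-10) = 50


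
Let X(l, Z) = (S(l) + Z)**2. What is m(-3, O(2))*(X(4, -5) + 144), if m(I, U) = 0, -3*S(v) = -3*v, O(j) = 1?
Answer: 0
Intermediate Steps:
S(v) = v (S(v) = -(-1)*v = v)
X(l, Z) = (Z + l)**2 (X(l, Z) = (l + Z)**2 = (Z + l)**2)
m(-3, O(2))*(X(4, -5) + 144) = 0*((-5 + 4)**2 + 144) = 0*((-1)**2 + 144) = 0*(1 + 144) = 0*145 = 0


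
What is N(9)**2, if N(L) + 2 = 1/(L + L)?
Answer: 1225/324 ≈ 3.7809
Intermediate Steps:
N(L) = -2 + 1/(2*L) (N(L) = -2 + 1/(L + L) = -2 + 1/(2*L))
N(9)**2 = (-2 + (1/2)/9)**2 = (-2 + (1/2)*(1/9))**2 = (-2 + 1/18)**2 = (-35/18)**2 = 1225/324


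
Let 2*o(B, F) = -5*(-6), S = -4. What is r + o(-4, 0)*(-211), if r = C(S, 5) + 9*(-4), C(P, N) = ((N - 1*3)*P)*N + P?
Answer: -3245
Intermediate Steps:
o(B, F) = 15 (o(B, F) = (-5*(-6))/2 = (1/2)*30 = 15)
C(P, N) = P + N*P*(-3 + N) (C(P, N) = ((N - 3)*P)*N + P = ((-3 + N)*P)*N + P = (P*(-3 + N))*N + P = N*P*(-3 + N) + P = P + N*P*(-3 + N))
r = -80 (r = -4*(1 + 5**2 - 3*5) + 9*(-4) = -4*(1 + 25 - 15) - 36 = -4*11 - 36 = -44 - 36 = -80)
r + o(-4, 0)*(-211) = -80 + 15*(-211) = -80 - 3165 = -3245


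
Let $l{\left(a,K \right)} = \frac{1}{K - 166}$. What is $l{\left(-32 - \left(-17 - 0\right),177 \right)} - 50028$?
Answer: $- \frac{550307}{11} \approx -50028.0$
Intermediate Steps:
$l{\left(a,K \right)} = \frac{1}{-166 + K}$
$l{\left(-32 - \left(-17 - 0\right),177 \right)} - 50028 = \frac{1}{-166 + 177} - 50028 = \frac{1}{11} - 50028 = - \frac{550307}{11}$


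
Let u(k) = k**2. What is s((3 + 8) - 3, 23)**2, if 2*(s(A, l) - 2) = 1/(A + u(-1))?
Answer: 1369/324 ≈ 4.2253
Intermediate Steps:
s(A, l) = 2 + 1/(2*(1 + A)) (s(A, l) = 2 + 1/(2*(A + (-1)**2)) = 2 + 1/(2*(A + 1)) = 2 + 1/(2*(1 + A)))
s((3 + 8) - 3, 23)**2 = ((5 + 4*((3 + 8) - 3))/(2*(1 + ((3 + 8) - 3))))**2 = ((5 + 4*(11 - 3))/(2*(1 + (11 - 3))))**2 = ((5 + 4*8)/(2*(1 + 8)))**2 = ((1/2)*(5 + 32)/9)**2 = ((1/2)*(1/9)*37)**2 = (37/18)**2 = 1369/324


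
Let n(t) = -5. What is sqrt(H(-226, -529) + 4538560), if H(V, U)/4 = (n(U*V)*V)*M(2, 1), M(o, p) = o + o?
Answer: 4*sqrt(284790) ≈ 2134.6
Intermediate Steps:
M(o, p) = 2*o
H(V, U) = -80*V (H(V, U) = 4*((-5*V)*(2*2)) = 4*(-5*V*4) = 4*(-20*V) = -80*V)
sqrt(H(-226, -529) + 4538560) = sqrt(-80*(-226) + 4538560) = sqrt(18080 + 4538560) = sqrt(4556640) = 4*sqrt(284790)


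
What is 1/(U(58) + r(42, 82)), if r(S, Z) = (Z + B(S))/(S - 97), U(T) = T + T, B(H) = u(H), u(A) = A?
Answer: 55/6256 ≈ 0.0087916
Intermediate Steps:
B(H) = H
U(T) = 2*T
r(S, Z) = (S + Z)/(-97 + S) (r(S, Z) = (Z + S)/(S - 97) = (S + Z)/(-97 + S))
1/(U(58) + r(42, 82)) = 1/(2*58 + (42 + 82)/(-97 + 42)) = 1/(116 + 124/(-55)) = 1/(116 - 1/55*124) = 1/(116 - 124/55) = 1/(6256/55) = 55/6256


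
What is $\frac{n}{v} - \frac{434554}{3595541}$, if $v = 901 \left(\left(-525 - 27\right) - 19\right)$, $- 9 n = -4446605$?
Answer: $- \frac{1058825850983}{979306715547} \approx -1.0812$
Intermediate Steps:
$n = \frac{4446605}{9}$ ($n = \left(- \frac{1}{9}\right) \left(-4446605\right) = \frac{4446605}{9} \approx 4.9407 \cdot 10^{5}$)
$v = -514471$ ($v = 901 \left(-552 - 19\right) = 901 \left(-571\right) = -514471$)
$\frac{n}{v} - \frac{434554}{3595541} = \frac{4446605}{9 \left(-514471\right)} - \frac{434554}{3595541} = \frac{4446605}{9} \left(- \frac{1}{514471}\right) - \frac{434554}{3595541} = - \frac{261565}{272367} - \frac{434554}{3595541} = - \frac{1058825850983}{979306715547}$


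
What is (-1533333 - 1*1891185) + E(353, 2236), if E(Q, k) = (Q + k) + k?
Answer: -3419693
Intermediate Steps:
E(Q, k) = Q + 2*k
(-1533333 - 1*1891185) + E(353, 2236) = (-1533333 - 1*1891185) + (353 + 2*2236) = (-1533333 - 1891185) + (353 + 4472) = -3424518 + 4825 = -3419693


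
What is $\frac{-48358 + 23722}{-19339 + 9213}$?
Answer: $\frac{12318}{5063} \approx 2.4329$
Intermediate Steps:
$\frac{-48358 + 23722}{-19339 + 9213} = - \frac{24636}{-10126} = \left(-24636\right) \left(- \frac{1}{10126}\right) = \frac{12318}{5063}$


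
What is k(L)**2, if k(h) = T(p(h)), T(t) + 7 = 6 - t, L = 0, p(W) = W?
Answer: 1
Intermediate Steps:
T(t) = -1 - t (T(t) = -7 + (6 - t) = -1 - t)
k(h) = -1 - h
k(L)**2 = (-1 - 1*0)**2 = (-1 + 0)**2 = (-1)**2 = 1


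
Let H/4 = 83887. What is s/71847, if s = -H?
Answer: -335548/71847 ≈ -4.6703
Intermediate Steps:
H = 335548 (H = 4*83887 = 335548)
s = -335548 (s = -1*335548 = -335548)
s/71847 = -335548/71847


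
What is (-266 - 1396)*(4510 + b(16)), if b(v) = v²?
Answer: -7921092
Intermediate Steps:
(-266 - 1396)*(4510 + b(16)) = (-266 - 1396)*(4510 + 16²) = -1662*(4510 + 256) = -1662*4766 = -7921092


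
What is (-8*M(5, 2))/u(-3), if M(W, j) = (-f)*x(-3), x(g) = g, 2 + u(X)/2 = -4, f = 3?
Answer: 6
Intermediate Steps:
u(X) = -12 (u(X) = -4 + 2*(-4) = -4 - 8 = -12)
M(W, j) = 9 (M(W, j) = -1*3*(-3) = -3*(-3) = 9)
(-8*M(5, 2))/u(-3) = -8*9/(-12) = -72*(-1/12) = 6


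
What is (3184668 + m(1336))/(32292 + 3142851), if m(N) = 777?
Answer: 1061815/1058381 ≈ 1.0032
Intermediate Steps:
(3184668 + m(1336))/(32292 + 3142851) = (3184668 + 777)/(32292 + 3142851) = 3185445/3175143 = 3185445*(1/3175143) = 1061815/1058381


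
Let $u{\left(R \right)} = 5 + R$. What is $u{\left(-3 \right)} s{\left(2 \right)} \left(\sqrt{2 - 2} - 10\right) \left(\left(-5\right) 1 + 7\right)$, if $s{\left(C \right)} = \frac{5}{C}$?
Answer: $-100$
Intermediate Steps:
$u{\left(-3 \right)} s{\left(2 \right)} \left(\sqrt{2 - 2} - 10\right) \left(\left(-5\right) 1 + 7\right) = \left(5 - 3\right) \frac{5}{2} \left(\sqrt{2 - 2} - 10\right) \left(\left(-5\right) 1 + 7\right) = 2 \cdot 5 \cdot \frac{1}{2} \left(\sqrt{0} - 10\right) \left(-5 + 7\right) = 2 \cdot \frac{5}{2} \left(0 - 10\right) 2 = 5 \left(\left(-10\right) 2\right) = 5 \left(-20\right) = -100$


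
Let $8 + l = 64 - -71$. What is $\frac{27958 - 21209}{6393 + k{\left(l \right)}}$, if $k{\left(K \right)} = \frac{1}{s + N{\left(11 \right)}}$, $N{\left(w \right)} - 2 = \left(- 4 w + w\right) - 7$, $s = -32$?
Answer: $\frac{472430}{447509} \approx 1.0557$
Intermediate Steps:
$l = 127$ ($l = -8 + \left(64 - -71\right) = -8 + \left(64 + 71\right) = -8 + 135 = 127$)
$N{\left(w \right)} = -5 - 3 w$ ($N{\left(w \right)} = 2 + \left(\left(- 4 w + w\right) - 7\right) = 2 - \left(7 + 3 w\right) = -5 - 3 w$)
$k{\left(K \right)} = - \frac{1}{70}$ ($k{\left(K \right)} = \frac{1}{-32 - 38} = \frac{1}{-70} = - \frac{1}{70}$)
$\frac{27958 - 21209}{6393 + k{\left(l \right)}} = \frac{27958 - 21209}{6393 - \frac{1}{70}} = \frac{6749}{\frac{447509}{70}} = 6749 \cdot \frac{70}{447509} = \frac{472430}{447509}$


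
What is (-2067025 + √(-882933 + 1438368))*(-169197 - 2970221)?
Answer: 6489255491450 - 9418254*√61715 ≈ 6.4869e+12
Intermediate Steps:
(-2067025 + √(-882933 + 1438368))*(-169197 - 2970221) = (-2067025 + √555435)*(-3139418) = (-2067025 + 3*√61715)*(-3139418) = 6489255491450 - 9418254*√61715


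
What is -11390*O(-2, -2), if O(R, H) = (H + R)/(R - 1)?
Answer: -45560/3 ≈ -15187.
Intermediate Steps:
O(R, H) = (H + R)/(-1 + R)
-11390*O(-2, -2) = -11390*(-2 - 2)/(-1 - 2) = -11390*(-4)/(-3) = -(-11390)*(-4)/3 = -11390*4/3 = -45560/3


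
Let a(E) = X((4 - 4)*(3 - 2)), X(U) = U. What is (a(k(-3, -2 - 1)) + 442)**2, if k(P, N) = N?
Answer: 195364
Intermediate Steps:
a(E) = 0 (a(E) = (4 - 4)*(3 - 2) = 0*1 = 0)
(a(k(-3, -2 - 1)) + 442)**2 = (0 + 442)**2 = 442**2 = 195364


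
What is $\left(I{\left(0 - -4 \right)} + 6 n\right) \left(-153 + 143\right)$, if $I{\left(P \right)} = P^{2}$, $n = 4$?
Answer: $-400$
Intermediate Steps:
$\left(I{\left(0 - -4 \right)} + 6 n\right) \left(-153 + 143\right) = \left(\left(0 - -4\right)^{2} + 6 \cdot 4\right) \left(-153 + 143\right) = \left(\left(0 + 4\right)^{2} + 24\right) \left(-10\right) = \left(4^{2} + 24\right) \left(-10\right) = \left(16 + 24\right) \left(-10\right) = 40 \left(-10\right) = -400$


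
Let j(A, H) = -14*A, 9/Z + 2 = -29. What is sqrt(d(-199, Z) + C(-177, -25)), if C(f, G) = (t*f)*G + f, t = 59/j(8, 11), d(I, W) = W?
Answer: 9*I*sqrt(23331189)/868 ≈ 50.083*I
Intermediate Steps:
Z = -9/31 (Z = 9/(-2 - 29) = 9/(-31) = 9*(-1/31) = -9/31 ≈ -0.29032)
t = -59/112 (t = 59/((-14*8)) = 59/(-112) = 59*(-1/112) = -59/112 ≈ -0.52679)
C(f, G) = f - 59*G*f/112 (C(f, G) = (-59*f/112)*G + f = -59*G*f/112 + f = f - 59*G*f/112)
sqrt(d(-199, Z) + C(-177, -25)) = sqrt(-9/31 + (1/112)*(-177)*(112 - 59*(-25))) = sqrt(-9/31 + (1/112)*(-177)*(112 + 1475)) = sqrt(-9/31 + (1/112)*(-177)*1587) = sqrt(-9/31 - 280899/112) = sqrt(-8708877/3472) = 9*I*sqrt(23331189)/868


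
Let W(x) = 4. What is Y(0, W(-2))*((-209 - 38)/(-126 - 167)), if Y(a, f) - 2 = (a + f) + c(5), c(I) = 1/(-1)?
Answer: 1235/293 ≈ 4.2150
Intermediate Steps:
c(I) = -1
Y(a, f) = 1 + a + f (Y(a, f) = 2 + ((a + f) - 1) = 2 + (-1 + a + f) = 1 + a + f)
Y(0, W(-2))*((-209 - 38)/(-126 - 167)) = (1 + 0 + 4)*((-209 - 38)/(-126 - 167)) = 5*(-247/(-293)) = 5*(-247*(-1/293)) = 5*(247/293) = 1235/293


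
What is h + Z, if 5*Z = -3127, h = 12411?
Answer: 58928/5 ≈ 11786.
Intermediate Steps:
Z = -3127/5 (Z = (⅕)*(-3127) = -3127/5 ≈ -625.40)
h + Z = 12411 - 3127/5 = 58928/5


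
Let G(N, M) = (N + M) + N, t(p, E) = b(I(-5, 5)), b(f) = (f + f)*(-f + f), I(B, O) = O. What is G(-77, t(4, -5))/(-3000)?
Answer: 77/1500 ≈ 0.051333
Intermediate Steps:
b(f) = 0 (b(f) = (2*f)*0 = 0)
t(p, E) = 0
G(N, M) = M + 2*N (G(N, M) = (M + N) + N = M + 2*N)
G(-77, t(4, -5))/(-3000) = (0 + 2*(-77))/(-3000) = (0 - 154)*(-1/3000) = -154*(-1/3000) = 77/1500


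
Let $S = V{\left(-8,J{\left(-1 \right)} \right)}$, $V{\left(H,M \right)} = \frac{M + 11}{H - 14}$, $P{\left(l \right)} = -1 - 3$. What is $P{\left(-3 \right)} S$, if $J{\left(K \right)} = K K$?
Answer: $\frac{24}{11} \approx 2.1818$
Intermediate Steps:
$P{\left(l \right)} = -4$
$J{\left(K \right)} = K^{2}$
$V{\left(H,M \right)} = \frac{11 + M}{-14 + H}$
$S = - \frac{6}{11}$ ($S = \frac{11 + \left(-1\right)^{2}}{-14 - 8} = \frac{11 + 1}{-22} = \left(- \frac{1}{22}\right) 12 = - \frac{6}{11} \approx -0.54545$)
$P{\left(-3 \right)} S = \left(-4\right) \left(- \frac{6}{11}\right) = \frac{24}{11}$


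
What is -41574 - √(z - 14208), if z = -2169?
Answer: -41574 - I*√16377 ≈ -41574.0 - 127.97*I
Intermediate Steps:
-41574 - √(z - 14208) = -41574 - √(-2169 - 14208) = -41574 - √(-16377) = -41574 - I*√16377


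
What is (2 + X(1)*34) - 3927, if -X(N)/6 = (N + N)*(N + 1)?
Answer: -4741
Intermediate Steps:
X(N) = -12*N*(1 + N) (X(N) = -6*(N + N)*(N + 1) = -6*2*N*(1 + N) = -12*N*(1 + N))
(2 + X(1)*34) - 3927 = (2 - 12*1*(1 + 1)*34) - 3927 = (2 - 12*1*2*34) - 3927 = (2 - 24*34) - 3927 = (2 - 816) - 3927 = -814 - 3927 = -4741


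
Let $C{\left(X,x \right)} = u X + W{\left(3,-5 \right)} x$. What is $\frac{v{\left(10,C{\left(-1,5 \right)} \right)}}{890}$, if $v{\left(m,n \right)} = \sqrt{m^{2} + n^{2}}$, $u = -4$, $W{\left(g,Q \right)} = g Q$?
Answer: $\frac{\sqrt{5141}}{890} \approx 0.080563$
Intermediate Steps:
$W{\left(g,Q \right)} = Q g$
$C{\left(X,x \right)} = - 15 x - 4 X$ ($C{\left(X,x \right)} = - 4 X + \left(-5\right) 3 x = - 4 X - 15 x = - 15 x - 4 X$)
$\frac{v{\left(10,C{\left(-1,5 \right)} \right)}}{890} = \frac{\sqrt{10^{2} + \left(\left(-15\right) 5 - -4\right)^{2}}}{890} = \sqrt{100 + \left(-75 + 4\right)^{2}} \cdot \frac{1}{890} = \sqrt{100 + \left(-71\right)^{2}} \cdot \frac{1}{890} = \sqrt{100 + 5041} \cdot \frac{1}{890} = \sqrt{5141} \cdot \frac{1}{890} = \frac{\sqrt{5141}}{890}$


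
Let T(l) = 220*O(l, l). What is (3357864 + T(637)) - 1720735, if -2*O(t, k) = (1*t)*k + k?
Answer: -43067531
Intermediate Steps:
O(t, k) = -k/2 - k*t/2 (O(t, k) = -((1*t)*k + k)/2 = -(t*k + k)/2 = -(k*t + k)/2 = -(k + k*t)/2 = -k/2 - k*t/2)
T(l) = -110*l*(1 + l) (T(l) = 220*(-l*(1 + l)/2) = -110*l*(1 + l))
(3357864 + T(637)) - 1720735 = (3357864 - 110*637*(1 + 637)) - 1720735 = (3357864 - 110*637*638) - 1720735 = (3357864 - 44704660) - 1720735 = -41346796 - 1720735 = -43067531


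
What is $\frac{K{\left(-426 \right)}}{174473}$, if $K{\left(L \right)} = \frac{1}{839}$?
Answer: $\frac{1}{146382847} \approx 6.8314 \cdot 10^{-9}$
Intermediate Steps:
$K{\left(L \right)} = \frac{1}{839}$
$\frac{K{\left(-426 \right)}}{174473} = \frac{1}{839 \cdot 174473} = \frac{1}{839} \cdot \frac{1}{174473} = \frac{1}{146382847}$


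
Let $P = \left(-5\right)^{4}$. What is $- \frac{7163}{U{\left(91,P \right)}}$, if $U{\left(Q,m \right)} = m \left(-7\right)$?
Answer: $\frac{7163}{4375} \approx 1.6373$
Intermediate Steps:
$P = 625$
$U{\left(Q,m \right)} = - 7 m$
$- \frac{7163}{U{\left(91,P \right)}} = - \frac{7163}{\left(-7\right) 625} = - \frac{7163}{-4375} = \left(-7163\right) \left(- \frac{1}{4375}\right) = \frac{7163}{4375}$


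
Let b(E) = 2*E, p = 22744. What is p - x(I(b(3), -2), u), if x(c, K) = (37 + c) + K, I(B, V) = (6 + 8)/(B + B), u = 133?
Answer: 135437/6 ≈ 22573.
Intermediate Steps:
I(B, V) = 7/B (I(B, V) = 14/((2*B)) = 14*(1/(2*B)) = 7/B)
x(c, K) = 37 + K + c
p - x(I(b(3), -2), u) = 22744 - (37 + 133 + 7/((2*3))) = 22744 - (37 + 133 + 7/6) = 22744 - 1*1027/6 = 22744 - 1027/6 = 135437/6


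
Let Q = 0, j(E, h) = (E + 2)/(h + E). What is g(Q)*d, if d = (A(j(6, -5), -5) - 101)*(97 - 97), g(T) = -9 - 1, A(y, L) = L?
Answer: 0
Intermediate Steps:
j(E, h) = (2 + E)/(E + h)
g(T) = -10
d = 0 (d = (-5 - 101)*(97 - 97) = -106*0 = 0)
g(Q)*d = -10*0 = 0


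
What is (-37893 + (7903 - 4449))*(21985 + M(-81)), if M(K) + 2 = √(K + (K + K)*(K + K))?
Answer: -757072537 - 309951*√323 ≈ -7.6264e+8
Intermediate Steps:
M(K) = -2 + √(K + 4*K²) (M(K) = -2 + √(K + (K + K)*(K + K)) = -2 + √(K + (2*K)*(2*K)) = -2 + √(K + 4*K²))
(-37893 + (7903 - 4449))*(21985 + M(-81)) = (-37893 + (7903 - 4449))*(21985 + (-2 + √(-81*(1 + 4*(-81))))) = (-37893 + 3454)*(21985 + (-2 + √(-81*(1 - 324)))) = -34439*(21985 + (-2 + √(-81*(-323)))) = -34439*(21985 + (-2 + √26163)) = -34439*(21985 + (-2 + 9*√323)) = -34439*(21983 + 9*√323) = -757072537 - 309951*√323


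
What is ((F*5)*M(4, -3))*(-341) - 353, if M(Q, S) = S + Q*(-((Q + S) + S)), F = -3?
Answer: 25222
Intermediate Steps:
M(Q, S) = S + Q*(-Q - 2*S) (M(Q, S) = S + Q*(-(Q + 2*S)) = S + Q*(-Q - 2*S))
((F*5)*M(4, -3))*(-341) - 353 = ((-3*5)*(-3 - 1*4² - 2*4*(-3)))*(-341) - 353 = -15*(-3 - 1*16 + 24)*(-341) - 353 = -15*(-3 - 16 + 24)*(-341) - 353 = -15*5*(-341) - 353 = -75*(-341) - 353 = 25575 - 353 = 25222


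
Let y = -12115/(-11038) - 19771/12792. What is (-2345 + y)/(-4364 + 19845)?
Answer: -165586396169/1092943862088 ≈ -0.15150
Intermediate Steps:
y = -31628609/70599048 (y = -12115*(-1/11038) - 19771*1/12792 = 12115/11038 - 19771/12792 = -31628609/70599048 ≈ -0.44800)
(-2345 + y)/(-4364 + 19845) = (-2345 - 31628609/70599048)/(-4364 + 19845) = -165586396169/70599048/15481 = -165586396169/70599048*1/15481 = -165586396169/1092943862088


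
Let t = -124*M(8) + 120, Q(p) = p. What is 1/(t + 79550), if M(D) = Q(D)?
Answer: 1/78678 ≈ 1.2710e-5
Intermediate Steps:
M(D) = D
t = -872 (t = -124*8 + 120 = -992 + 120 = -872)
1/(t + 79550) = 1/(-872 + 79550) = 1/78678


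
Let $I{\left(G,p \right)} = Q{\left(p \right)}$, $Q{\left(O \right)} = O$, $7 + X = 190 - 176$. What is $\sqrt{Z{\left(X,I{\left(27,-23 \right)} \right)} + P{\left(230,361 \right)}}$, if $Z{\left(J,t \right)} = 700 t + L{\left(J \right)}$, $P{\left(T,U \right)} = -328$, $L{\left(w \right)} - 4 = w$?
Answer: $i \sqrt{16417} \approx 128.13 i$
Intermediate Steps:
$X = 7$ ($X = -7 + \left(190 - 176\right) = -7 + 14 = 7$)
$L{\left(w \right)} = 4 + w$
$I{\left(G,p \right)} = p$
$Z{\left(J,t \right)} = 4 + J + 700 t$ ($Z{\left(J,t \right)} = 700 t + \left(4 + J\right) = 4 + J + 700 t$)
$\sqrt{Z{\left(X,I{\left(27,-23 \right)} \right)} + P{\left(230,361 \right)}} = \sqrt{\left(4 + 7 + 700 \left(-23\right)\right) - 328} = \sqrt{\left(4 + 7 - 16100\right) - 328} = \sqrt{-16089 - 328} = \sqrt{-16417} = i \sqrt{16417}$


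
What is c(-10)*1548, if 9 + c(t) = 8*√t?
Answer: -13932 + 12384*I*√10 ≈ -13932.0 + 39162.0*I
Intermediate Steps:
c(t) = -9 + 8*√t
c(-10)*1548 = (-9 + 8*√(-10))*1548 = (-9 + 8*(I*√10))*1548 = (-9 + 8*I*√10)*1548 = -13932 + 12384*I*√10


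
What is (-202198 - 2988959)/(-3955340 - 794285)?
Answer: 3191157/4749625 ≈ 0.67188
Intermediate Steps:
(-202198 - 2988959)/(-3955340 - 794285) = -3191157/(-4749625) = -3191157*(-1/4749625) = 3191157/4749625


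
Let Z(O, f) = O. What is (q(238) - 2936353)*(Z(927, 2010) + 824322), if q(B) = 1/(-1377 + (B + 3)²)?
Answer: -137406401658742239/56704 ≈ -2.4232e+12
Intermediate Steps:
q(B) = 1/(-1377 + (3 + B)²)
(q(238) - 2936353)*(Z(927, 2010) + 824322) = (1/(-1377 + (3 + 238)²) - 2936353)*(927 + 824322) = (1/(-1377 + 241²) - 2936353)*825249 = (1/(-1377 + 58081) - 2936353)*825249 = (1/56704 - 2936353)*825249 = -166502960511/56704*825249 = -137406401658742239/56704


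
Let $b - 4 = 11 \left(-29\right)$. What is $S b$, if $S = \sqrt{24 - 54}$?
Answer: $- 315 i \sqrt{30} \approx - 1725.3 i$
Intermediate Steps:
$S = i \sqrt{30}$ ($S = \sqrt{-30} = i \sqrt{30} \approx 5.4772 i$)
$b = -315$ ($b = 4 + 11 \left(-29\right) = 4 - 319 = -315$)
$S b = i \sqrt{30} \left(-315\right) = - 315 i \sqrt{30}$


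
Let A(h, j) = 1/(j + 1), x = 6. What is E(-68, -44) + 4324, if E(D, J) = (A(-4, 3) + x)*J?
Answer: 4049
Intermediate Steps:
A(h, j) = 1/(1 + j)
E(D, J) = 25*J/4 (E(D, J) = (1/(1 + 3) + 6)*J = (1/4 + 6)*J = (¼ + 6)*J = 25*J/4)
E(-68, -44) + 4324 = (25/4)*(-44) + 4324 = -275 + 4324 = 4049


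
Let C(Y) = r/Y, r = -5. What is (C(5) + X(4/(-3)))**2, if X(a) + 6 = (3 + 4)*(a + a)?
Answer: 5929/9 ≈ 658.78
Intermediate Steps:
C(Y) = -5/Y
X(a) = -6 + 14*a (X(a) = -6 + (3 + 4)*(a + a) = -6 + 7*(2*a) = -6 + 14*a)
(C(5) + X(4/(-3)))**2 = (-5/5 + (-6 + 14*(4/(-3))))**2 = (-5*1/5 + (-6 + 14*(4*(-1/3))))**2 = (-1 + (-6 + 14*(-4/3)))**2 = (-1 + (-6 - 56/3))**2 = (-1 - 74/3)**2 = (-77/3)**2 = 5929/9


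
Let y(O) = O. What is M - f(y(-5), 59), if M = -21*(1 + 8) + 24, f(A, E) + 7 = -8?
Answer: -150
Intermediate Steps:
f(A, E) = -15 (f(A, E) = -7 - 8 = -15)
M = -165 (M = -21*9 + 24 = -189 + 24 = -165)
M - f(y(-5), 59) = -165 - 1*(-15) = -165 + 15 = -150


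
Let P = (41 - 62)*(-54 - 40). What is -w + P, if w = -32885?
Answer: 34859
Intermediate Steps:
P = 1974 (P = -21*(-94) = 1974)
-w + P = -1*(-32885) + 1974 = 32885 + 1974 = 34859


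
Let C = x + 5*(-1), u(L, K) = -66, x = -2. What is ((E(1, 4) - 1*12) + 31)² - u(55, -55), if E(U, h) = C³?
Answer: 105042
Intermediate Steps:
C = -7 (C = -2 + 5*(-1) = -2 - 5 = -7)
E(U, h) = -343 (E(U, h) = (-7)³ = -343)
((E(1, 4) - 1*12) + 31)² - u(55, -55) = ((-343 - 1*12) + 31)² - 1*(-66) = ((-343 - 12) + 31)² + 66 = (-355 + 31)² + 66 = (-324)² + 66 = 104976 + 66 = 105042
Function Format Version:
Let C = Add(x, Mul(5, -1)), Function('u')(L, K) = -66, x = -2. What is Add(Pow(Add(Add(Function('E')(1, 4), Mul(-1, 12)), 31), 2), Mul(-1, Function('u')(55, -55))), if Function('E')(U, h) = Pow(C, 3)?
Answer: 105042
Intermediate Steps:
C = -7 (C = Add(-2, Mul(5, -1)) = Add(-2, -5) = -7)
Function('E')(U, h) = -343 (Function('E')(U, h) = Pow(-7, 3) = -343)
Add(Pow(Add(Add(Function('E')(1, 4), Mul(-1, 12)), 31), 2), Mul(-1, Function('u')(55, -55))) = Add(Pow(Add(Add(-343, Mul(-1, 12)), 31), 2), Mul(-1, -66)) = Add(Pow(Add(Add(-343, -12), 31), 2), 66) = Add(Pow(Add(-355, 31), 2), 66) = Add(Pow(-324, 2), 66) = Add(104976, 66) = 105042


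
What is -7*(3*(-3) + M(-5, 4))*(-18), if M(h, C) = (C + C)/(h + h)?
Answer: -6174/5 ≈ -1234.8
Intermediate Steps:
M(h, C) = C/h (M(h, C) = (2*C)/((2*h)) = (2*C)*(1/(2*h)) = C/h)
-7*(3*(-3) + M(-5, 4))*(-18) = -7*(3*(-3) + 4/(-5))*(-18) = -7*(-9 + 4*(-⅕))*(-18) = -7*(-9 - ⅘)*(-18) = -7*(-49/5)*(-18) = (343/5)*(-18) = -6174/5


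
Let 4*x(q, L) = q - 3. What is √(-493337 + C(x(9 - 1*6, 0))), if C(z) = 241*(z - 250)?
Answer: I*√553587 ≈ 744.03*I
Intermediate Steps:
x(q, L) = -¾ + q/4 (x(q, L) = (q - 3)/4 = (-3 + q)/4 = -¾ + q/4)
C(z) = -60250 + 241*z (C(z) = 241*(-250 + z) = -60250 + 241*z)
√(-493337 + C(x(9 - 1*6, 0))) = √(-493337 + (-60250 + 241*(-¾ + (9 - 1*6)/4))) = √(-493337 + (-60250 + 241*(-¾ + (9 - 6)/4))) = √(-493337 + (-60250 + 241*(-¾ + (¼)*3))) = √(-493337 + (-60250 + 241*(-¾ + ¾))) = √(-493337 + (-60250 + 241*0)) = √(-493337 + (-60250 + 0)) = √(-493337 - 60250) = √(-553587) = I*√553587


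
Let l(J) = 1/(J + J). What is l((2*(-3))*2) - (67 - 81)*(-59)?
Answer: -19825/24 ≈ -826.04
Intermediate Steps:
l(J) = 1/(2*J)
l((2*(-3))*2) - (67 - 81)*(-59) = 1/(2*(((2*(-3))*2))) - (67 - 81)*(-59) = 1/(2*((-6*2))) - (-14)*(-59) = (½)/(-12) - 1*826 = (½)*(-1/12) - 826 = -1/24 - 826 = -19825/24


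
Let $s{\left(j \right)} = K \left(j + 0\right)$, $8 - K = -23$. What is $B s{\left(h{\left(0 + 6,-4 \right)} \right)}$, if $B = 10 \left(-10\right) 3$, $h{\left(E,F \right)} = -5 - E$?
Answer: $102300$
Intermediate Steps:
$K = 31$ ($K = 8 - -23 = 8 + 23 = 31$)
$s{\left(j \right)} = 31 j$ ($s{\left(j \right)} = 31 \left(j + 0\right) = 31 j$)
$B = -300$ ($B = \left(-100\right) 3 = -300$)
$B s{\left(h{\left(0 + 6,-4 \right)} \right)} = - 300 \cdot 31 \left(-5 - \left(0 + 6\right)\right) = - 300 \cdot 31 \left(-5 - 6\right) = - 300 \cdot 31 \left(-11\right) = \left(-300\right) \left(-341\right) = 102300$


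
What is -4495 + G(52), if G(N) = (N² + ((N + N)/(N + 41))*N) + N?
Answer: -156319/93 ≈ -1680.8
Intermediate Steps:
G(N) = N + N² + 2*N²/(41 + N) (G(N) = (N² + ((2*N)/(41 + N))*N) + N = (N² + (2*N/(41 + N))*N) + N = (N² + 2*N²/(41 + N)) + N = N + N² + 2*N²/(41 + N))
-4495 + G(52) = -4495 + 52*(41 + 52² + 44*52)/(41 + 52) = -4495 + 52*(41 + 2704 + 2288)/93 = -4495 + 52*(1/93)*5033 = -4495 + 261716/93 = -156319/93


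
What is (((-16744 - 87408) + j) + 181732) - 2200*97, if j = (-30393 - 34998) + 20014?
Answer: -181197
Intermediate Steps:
j = -45377 (j = -65391 + 20014 = -45377)
(((-16744 - 87408) + j) + 181732) - 2200*97 = (((-16744 - 87408) - 45377) + 181732) - 2200*97 = ((-104152 - 45377) + 181732) - 213400 = (-149529 + 181732) - 213400 = 32203 - 213400 = -181197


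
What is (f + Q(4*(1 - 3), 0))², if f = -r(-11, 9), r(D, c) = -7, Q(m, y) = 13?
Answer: 400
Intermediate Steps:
f = 7 (f = -1*(-7) = 7)
(f + Q(4*(1 - 3), 0))² = (7 + 13)² = 20² = 400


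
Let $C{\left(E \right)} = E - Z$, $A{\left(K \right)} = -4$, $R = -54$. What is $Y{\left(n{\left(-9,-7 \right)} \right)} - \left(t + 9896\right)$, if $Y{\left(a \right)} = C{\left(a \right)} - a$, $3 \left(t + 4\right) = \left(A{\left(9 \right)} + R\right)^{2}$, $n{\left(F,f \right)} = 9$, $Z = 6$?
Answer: $- \frac{33058}{3} \approx -11019.0$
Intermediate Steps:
$t = \frac{3352}{3}$ ($t = -4 + \frac{\left(-4 - 54\right)^{2}}{3} = -4 + \frac{\left(-58\right)^{2}}{3} = -4 + \frac{1}{3} \cdot 3364 = -4 + \frac{3364}{3} = \frac{3352}{3} \approx 1117.3$)
$C{\left(E \right)} = -6 + E$ ($C{\left(E \right)} = E - 6 = -6 + E$)
$Y{\left(a \right)} = -6$ ($Y{\left(a \right)} = \left(-6 + a\right) - a = -6$)
$Y{\left(n{\left(-9,-7 \right)} \right)} - \left(t + 9896\right) = -6 - \left(\frac{3352}{3} + 9896\right) = -6 - \frac{33040}{3} = - \frac{33058}{3}$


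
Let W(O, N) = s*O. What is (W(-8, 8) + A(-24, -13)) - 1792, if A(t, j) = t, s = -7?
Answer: -1760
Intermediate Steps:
W(O, N) = -7*O
(W(-8, 8) + A(-24, -13)) - 1792 = (-7*(-8) - 24) - 1792 = (56 - 24) - 1792 = 32 - 1792 = -1760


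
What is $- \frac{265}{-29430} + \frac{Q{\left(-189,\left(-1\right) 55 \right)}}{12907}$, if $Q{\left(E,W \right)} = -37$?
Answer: $\frac{466289}{75970602} \approx 0.0061378$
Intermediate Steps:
$- \frac{265}{-29430} + \frac{Q{\left(-189,\left(-1\right) 55 \right)}}{12907} = - \frac{265}{-29430} - \frac{37}{12907} = \left(-265\right) \left(- \frac{1}{29430}\right) - \frac{37}{12907} = \frac{53}{5886} - \frac{37}{12907} = \frac{466289}{75970602}$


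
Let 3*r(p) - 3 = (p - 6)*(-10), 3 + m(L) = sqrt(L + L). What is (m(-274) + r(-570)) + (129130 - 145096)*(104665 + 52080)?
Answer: -2502588752 + 2*I*sqrt(137) ≈ -2.5026e+9 + 23.409*I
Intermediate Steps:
m(L) = -3 + sqrt(2)*sqrt(L) (m(L) = -3 + sqrt(L + L) = -3 + sqrt(2*L) = -3 + sqrt(2)*sqrt(L))
r(p) = 21 - 10*p/3 (r(p) = 1 + ((p - 6)*(-10))/3 = 1 + ((-6 + p)*(-10))/3 = 1 + (60 - 10*p)/3 = 1 + (20 - 10*p/3) = 21 - 10*p/3)
(m(-274) + r(-570)) + (129130 - 145096)*(104665 + 52080) = ((-3 + sqrt(2)*sqrt(-274)) + (21 - 10/3*(-570))) + (129130 - 145096)*(104665 + 52080) = ((-3 + sqrt(2)*(I*sqrt(274))) + (21 + 1900)) - 15966*156745 = ((-3 + 2*I*sqrt(137)) + 1921) - 2502590670 = (1918 + 2*I*sqrt(137)) - 2502590670 = -2502588752 + 2*I*sqrt(137)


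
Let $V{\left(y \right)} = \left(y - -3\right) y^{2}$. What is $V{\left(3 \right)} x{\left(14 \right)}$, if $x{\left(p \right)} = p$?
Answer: $756$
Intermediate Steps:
$V{\left(y \right)} = y^{2} \left(3 + y\right)$ ($V{\left(y \right)} = \left(y + 3\right) y^{2} = \left(3 + y\right) y^{2} = y^{2} \left(3 + y\right)$)
$V{\left(3 \right)} x{\left(14 \right)} = 3^{2} \left(3 + 3\right) 14 = 9 \cdot 6 \cdot 14 = 54 \cdot 14 = 756$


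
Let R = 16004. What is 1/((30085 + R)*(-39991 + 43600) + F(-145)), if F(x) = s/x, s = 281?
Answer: 145/24118603864 ≈ 6.0120e-9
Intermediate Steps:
F(x) = 281/x
1/((30085 + R)*(-39991 + 43600) + F(-145)) = 1/((30085 + 16004)*(-39991 + 43600) + 281/(-145)) = 1/(46089*3609 + 281*(-1/145)) = 1/(166335201 - 281/145) = 1/(24118603864/145) = 145/24118603864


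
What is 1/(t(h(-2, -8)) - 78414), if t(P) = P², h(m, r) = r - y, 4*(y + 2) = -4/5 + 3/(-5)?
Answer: -400/31352831 ≈ -1.2758e-5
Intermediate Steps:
y = -47/20 (y = -2 + (-4/5 + 3/(-5))/4 = -2 + (-4*⅕ + 3*(-⅕))/4 = -2 + (-⅘ - ⅗)/4 = -2 + (¼)*(-7/5) = -2 - 7/20 = -47/20 ≈ -2.3500)
h(m, r) = 47/20 + r (h(m, r) = r - 1*(-47/20) = r + 47/20 = 47/20 + r)
1/(t(h(-2, -8)) - 78414) = 1/((47/20 - 8)² - 78414) = 1/((-113/20)² - 78414) = 1/(12769/400 - 78414) = 1/(-31352831/400) = -400/31352831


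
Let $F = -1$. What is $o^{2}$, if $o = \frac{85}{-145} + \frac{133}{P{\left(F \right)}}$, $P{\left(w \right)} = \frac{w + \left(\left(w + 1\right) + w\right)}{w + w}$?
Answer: $\frac{14745600}{841} \approx 17533.0$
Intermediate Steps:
$P{\left(w \right)} = \frac{1 + 3 w}{2 w}$ ($P{\left(w \right)} = \frac{w + \left(\left(1 + w\right) + w\right)}{2 w} = \left(w + \left(1 + 2 w\right)\right) \frac{1}{2 w} = \left(1 + 3 w\right) \frac{1}{2 w} = \frac{1 + 3 w}{2 w}$)
$o = \frac{3840}{29}$ ($o = \frac{85}{-145} + \frac{133}{\frac{1}{2} \frac{1}{-1} \left(1 + 3 \left(-1\right)\right)} = 85 \left(- \frac{1}{145}\right) + \frac{133}{\frac{1}{2} \left(-1\right) \left(1 - 3\right)} = - \frac{17}{29} + \frac{133}{\frac{1}{2} \left(-1\right) \left(-2\right)} = - \frac{17}{29} + \frac{133}{1} = - \frac{17}{29} + 133 \cdot 1 = - \frac{17}{29} + 133 = \frac{3840}{29} \approx 132.41$)
$o^{2} = \left(\frac{3840}{29}\right)^{2} = \frac{14745600}{841}$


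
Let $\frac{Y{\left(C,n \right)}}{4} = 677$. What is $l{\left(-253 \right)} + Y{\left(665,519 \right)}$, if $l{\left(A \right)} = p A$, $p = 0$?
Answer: $2708$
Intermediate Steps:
$Y{\left(C,n \right)} = 2708$ ($Y{\left(C,n \right)} = 4 \cdot 677 = 2708$)
$l{\left(A \right)} = 0$ ($l{\left(A \right)} = 0 A = 0$)
$l{\left(-253 \right)} + Y{\left(665,519 \right)} = 0 + 2708 = 2708$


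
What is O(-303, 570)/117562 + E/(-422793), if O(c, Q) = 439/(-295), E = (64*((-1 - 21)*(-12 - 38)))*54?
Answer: -4883062106301/543066490610 ≈ -8.9917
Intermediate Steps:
E = 3801600 (E = (64*(-22*(-50)))*54 = (64*1100)*54 = 70400*54 = 3801600)
O(c, Q) = -439/295 (O(c, Q) = 439*(-1/295) = -439/295)
O(-303, 570)/117562 + E/(-422793) = -439/295/117562 + 3801600/(-422793) = -439/295*1/117562 + 3801600*(-1/422793) = -439/34680790 - 140800/15659 = -4883062106301/543066490610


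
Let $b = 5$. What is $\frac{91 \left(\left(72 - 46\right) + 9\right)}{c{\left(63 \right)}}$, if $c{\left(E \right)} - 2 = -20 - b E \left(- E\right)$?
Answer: $\frac{3185}{19827} \approx 0.16064$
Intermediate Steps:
$c{\left(E \right)} = -18 + 5 E^{2}$ ($c{\left(E \right)} = 2 - \left(20 + 5 E \left(- E\right)\right) = 2 - \left(20 - 5 E^{2}\right) = 2 + \left(-20 + 5 E^{2}\right) = -18 + 5 E^{2}$)
$\frac{91 \left(\left(72 - 46\right) + 9\right)}{c{\left(63 \right)}} = \frac{91 \left(\left(72 - 46\right) + 9\right)}{-18 + 5 \cdot 63^{2}} = \frac{91 \left(26 + 9\right)}{-18 + 5 \cdot 3969} = \frac{91 \cdot 35}{-18 + 19845} = \frac{3185}{19827}$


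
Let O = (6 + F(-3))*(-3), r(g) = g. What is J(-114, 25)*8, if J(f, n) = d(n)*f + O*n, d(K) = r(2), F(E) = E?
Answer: -3624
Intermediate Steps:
d(K) = 2
O = -9 (O = (6 - 3)*(-3) = 3*(-3) = -9)
J(f, n) = -9*n + 2*f (J(f, n) = 2*f - 9*n = -9*n + 2*f)
J(-114, 25)*8 = (-9*25 + 2*(-114))*8 = (-225 - 228)*8 = -453*8 = -3624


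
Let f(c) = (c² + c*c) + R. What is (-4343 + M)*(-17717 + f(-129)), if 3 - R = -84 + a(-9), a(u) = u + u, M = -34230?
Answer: -604438910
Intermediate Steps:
a(u) = 2*u
R = 105 (R = 3 - (-84 + 2*(-9)) = 3 - (-84 - 18) = 3 - 1*(-102) = 3 + 102 = 105)
f(c) = 105 + 2*c² (f(c) = (c² + c*c) + 105 = (c² + c²) + 105 = 2*c² + 105 = 105 + 2*c²)
(-4343 + M)*(-17717 + f(-129)) = (-4343 - 34230)*(-17717 + (105 + 2*(-129)²)) = -38573*(-17717 + (105 + 2*16641)) = -38573*(-17717 + (105 + 33282)) = -38573*(-17717 + 33387) = -38573*15670 = -604438910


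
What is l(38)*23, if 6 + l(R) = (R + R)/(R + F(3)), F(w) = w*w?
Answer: -4738/47 ≈ -100.81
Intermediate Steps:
F(w) = w²
l(R) = -6 + 2*R/(9 + R) (l(R) = -6 + (R + R)/(R + 3²) = -6 + (2*R)/(R + 9) = -6 + (2*R)/(9 + R) = -6 + 2*R/(9 + R))
l(38)*23 = (2*(-27 - 2*38)/(9 + 38))*23 = (2*(-27 - 76)/47)*23 = (2*(1/47)*(-103))*23 = -206/47*23 = -4738/47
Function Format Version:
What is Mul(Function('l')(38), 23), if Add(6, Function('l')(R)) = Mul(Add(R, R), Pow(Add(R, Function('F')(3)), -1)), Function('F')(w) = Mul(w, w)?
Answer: Rational(-4738, 47) ≈ -100.81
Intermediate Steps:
Function('F')(w) = Pow(w, 2)
Function('l')(R) = Add(-6, Mul(2, R, Pow(Add(9, R), -1))) (Function('l')(R) = Add(-6, Mul(Add(R, R), Pow(Add(R, Pow(3, 2)), -1))) = Add(-6, Mul(Mul(2, R), Pow(Add(R, 9), -1))) = Add(-6, Mul(Mul(2, R), Pow(Add(9, R), -1))) = Add(-6, Mul(2, R, Pow(Add(9, R), -1))))
Mul(Function('l')(38), 23) = Mul(Mul(2, Pow(Add(9, 38), -1), Add(-27, Mul(-2, 38))), 23) = Mul(Mul(2, Pow(47, -1), Add(-27, -76)), 23) = Mul(Mul(2, Rational(1, 47), -103), 23) = Mul(Rational(-206, 47), 23) = Rational(-4738, 47)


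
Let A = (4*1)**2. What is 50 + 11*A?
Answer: 226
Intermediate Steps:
A = 16 (A = 4**2 = 16)
50 + 11*A = 50 + 11*16 = 50 + 176 = 226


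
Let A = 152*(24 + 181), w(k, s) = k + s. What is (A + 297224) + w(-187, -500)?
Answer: 327697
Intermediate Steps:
A = 31160 (A = 152*205 = 31160)
(A + 297224) + w(-187, -500) = (31160 + 297224) + (-187 - 500) = 328384 - 687 = 327697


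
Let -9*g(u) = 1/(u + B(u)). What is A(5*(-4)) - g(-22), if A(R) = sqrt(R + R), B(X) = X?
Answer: -1/396 + 2*I*sqrt(10) ≈ -0.0025253 + 6.3246*I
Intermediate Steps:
g(u) = -1/(18*u) (g(u) = -1/(9*(u + u)) = -1/(2*u)/9 = -1/(18*u))
A(R) = sqrt(2)*sqrt(R) (A(R) = sqrt(2*R) = sqrt(2)*sqrt(R))
A(5*(-4)) - g(-22) = sqrt(2)*sqrt(5*(-4)) - (-1)/(18*(-22)) = sqrt(2)*sqrt(-20) - (-1)*(-1)/(18*22) = sqrt(2)*(2*I*sqrt(5)) - 1*1/396 = 2*I*sqrt(10) - 1/396 = -1/396 + 2*I*sqrt(10)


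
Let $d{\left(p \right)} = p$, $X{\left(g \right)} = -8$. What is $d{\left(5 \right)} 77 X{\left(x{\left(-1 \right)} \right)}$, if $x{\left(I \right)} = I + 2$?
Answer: $-3080$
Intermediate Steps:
$x{\left(I \right)} = 2 + I$
$d{\left(5 \right)} 77 X{\left(x{\left(-1 \right)} \right)} = 5 \cdot 77 \left(-8\right) = 385 \left(-8\right) = -3080$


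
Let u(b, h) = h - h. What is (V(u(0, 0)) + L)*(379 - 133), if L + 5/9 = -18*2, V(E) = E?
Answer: -26978/3 ≈ -8992.7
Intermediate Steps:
u(b, h) = 0
L = -329/9 (L = -5/9 - 18*2 = -5/9 - 36 = -329/9 ≈ -36.556)
(V(u(0, 0)) + L)*(379 - 133) = (0 - 329/9)*(379 - 133) = -329/9*246 = -26978/3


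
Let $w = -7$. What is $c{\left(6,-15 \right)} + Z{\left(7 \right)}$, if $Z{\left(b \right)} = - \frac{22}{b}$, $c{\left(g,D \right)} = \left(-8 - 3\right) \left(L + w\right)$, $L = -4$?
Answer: $\frac{825}{7} \approx 117.86$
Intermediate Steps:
$c{\left(g,D \right)} = 121$ ($c{\left(g,D \right)} = \left(-8 - 3\right) \left(-4 - 7\right) = \left(-11\right) \left(-11\right) = 121$)
$c{\left(6,-15 \right)} + Z{\left(7 \right)} = 121 - \frac{22}{7} = \frac{825}{7}$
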